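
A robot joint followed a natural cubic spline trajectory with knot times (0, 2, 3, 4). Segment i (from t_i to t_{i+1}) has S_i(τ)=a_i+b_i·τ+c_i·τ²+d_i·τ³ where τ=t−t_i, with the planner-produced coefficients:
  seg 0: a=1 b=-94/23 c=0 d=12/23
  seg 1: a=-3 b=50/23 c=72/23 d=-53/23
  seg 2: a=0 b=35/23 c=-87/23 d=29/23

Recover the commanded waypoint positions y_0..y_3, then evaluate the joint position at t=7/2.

y_0=1 y_1=-3 y_2=0 y_3=-1
S(7/2) = -5/184

y_0 = S_0(0) = a_0 = 1
y_1 = S_1(0) = a_1 = -3
y_2 = S_2(0) = a_2 = 0
y_3 = S_2(1) = -1
t_q=7/2 is in segment 2 (τ=1/2); S_2(τ)=-5/184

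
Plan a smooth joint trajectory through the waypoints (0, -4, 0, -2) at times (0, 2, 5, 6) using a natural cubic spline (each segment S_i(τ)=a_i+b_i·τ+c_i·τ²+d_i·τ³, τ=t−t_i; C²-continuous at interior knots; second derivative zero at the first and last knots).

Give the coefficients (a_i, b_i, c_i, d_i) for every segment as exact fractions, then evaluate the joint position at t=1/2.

Δ: Δ0=-2, Δ1=4/3, Δ2=-2
row 1: diag=10, rhs=20; c'=3/10, d'=2
row 2: denom=8−3·3/10=71/10; d'=(-20−3·2)/(71/10)=-260/71
back: M2=-260/71
back: M1=2−3/10·-260/71=220/71
M: M0=0, M1=220/71, M2=-260/71, M3=0
seg 0: a=0, c=M0/2=0, d=(M1−M0)/(6·2)=55/213, b=Δ0−h0·(2M0+M1)/6=-646/213
seg 1: a=-4, c=M1/2=110/71, d=(M2−M1)/(6·3)=-80/213, b=Δ1−h1·(2M1+M2)/6=14/213
seg 2: a=0, c=M2/2=-130/71, d=(M3−M2)/(6·1)=130/213, b=Δ2−h2·(2M2+M3)/6=-166/213
t_q=1/2 → seg 0, τ=1/2; S=0+-646/213·τ+0·τ²+55/213·τ³=-843/568

  seg 0: a=0 b=-646/213 c=0 d=55/213
  seg 1: a=-4 b=14/213 c=110/71 d=-80/213
  seg 2: a=0 b=-166/213 c=-130/71 d=130/213
S(1/2) = -843/568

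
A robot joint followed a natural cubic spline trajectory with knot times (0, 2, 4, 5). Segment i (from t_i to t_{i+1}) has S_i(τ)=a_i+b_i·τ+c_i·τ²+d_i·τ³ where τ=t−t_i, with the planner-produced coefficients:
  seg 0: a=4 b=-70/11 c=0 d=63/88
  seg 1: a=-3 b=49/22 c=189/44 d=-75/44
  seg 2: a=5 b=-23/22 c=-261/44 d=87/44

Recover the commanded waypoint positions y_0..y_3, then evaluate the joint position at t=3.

y_0 = S_0(0) = a_0 = 4
y_1 = S_1(0) = a_1 = -3
y_2 = S_2(0) = a_2 = 5
y_3 = S_2(1) = 0
t_q=3 is in segment 1 (τ=1); S_1(τ)=20/11

y_0=4 y_1=-3 y_2=5 y_3=0
S(3) = 20/11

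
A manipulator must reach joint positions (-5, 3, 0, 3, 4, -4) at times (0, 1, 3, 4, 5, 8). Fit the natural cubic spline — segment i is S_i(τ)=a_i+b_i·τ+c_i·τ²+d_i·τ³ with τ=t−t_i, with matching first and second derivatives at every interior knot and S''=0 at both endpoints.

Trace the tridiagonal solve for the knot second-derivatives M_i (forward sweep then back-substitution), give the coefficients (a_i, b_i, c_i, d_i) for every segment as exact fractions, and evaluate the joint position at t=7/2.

Δ: Δ0=8, Δ1=-3/2, Δ2=3, Δ3=1, Δ4=-8/3
row 1: diag=6, rhs=-57; c'=1/3, d'=-19/2
row 2: denom=6−2·1/3=16/3; d'=(27−2·-19/2)/(16/3)=69/8
row 3: denom=4−1·3/16=61/16; d'=(-12−1·69/8)/(61/16)=-330/61
row 4: denom=8−1·16/61=472/61; d'=(-22−1·-330/61)/(472/61)=-253/118
back: M4=-253/118
back: M3=-330/61−16/61·-253/118=-286/59
back: M2=69/8−3/16·-286/59=1125/118
back: M1=-19/2−1/3·1125/118=-748/59
M: M0=0, M1=-748/59, M2=1125/118, M3=-286/59, M4=-253/118, M5=0
seg 0: a=-5, c=M0/2=0, d=(M1−M0)/(6·1)=-374/177, b=Δ0−h0·(2M0+M1)/6=1790/177
seg 1: a=3, c=M1/2=-374/59, d=(M2−M1)/(6·2)=2621/1416, b=Δ1−h1·(2M1+M2)/6=668/177
seg 2: a=0, c=M2/2=1125/236, d=(M3−M2)/(6·1)=-1697/708, b=Δ2−h2·(2M2+M3)/6=223/354
seg 3: a=3, c=M3/2=-143/59, d=(M4−M3)/(6·1)=319/708, b=Δ3−h3·(2M3+M4)/6=2105/708
seg 4: a=4, c=M4/2=-253/236, d=(M5−M4)/(6·3)=253/2124, b=Δ4−h4·(2M4+M5)/6=-185/354
t_q=7/2 → seg 2, τ=1/2; S=0+223/354·τ+1125/236·τ²+-1697/708·τ³=2279/1888

  seg 0: a=-5 b=1790/177 c=0 d=-374/177
  seg 1: a=3 b=668/177 c=-374/59 d=2621/1416
  seg 2: a=0 b=223/354 c=1125/236 d=-1697/708
  seg 3: a=3 b=2105/708 c=-143/59 d=319/708
  seg 4: a=4 b=-185/354 c=-253/236 d=253/2124
S(7/2) = 2279/1888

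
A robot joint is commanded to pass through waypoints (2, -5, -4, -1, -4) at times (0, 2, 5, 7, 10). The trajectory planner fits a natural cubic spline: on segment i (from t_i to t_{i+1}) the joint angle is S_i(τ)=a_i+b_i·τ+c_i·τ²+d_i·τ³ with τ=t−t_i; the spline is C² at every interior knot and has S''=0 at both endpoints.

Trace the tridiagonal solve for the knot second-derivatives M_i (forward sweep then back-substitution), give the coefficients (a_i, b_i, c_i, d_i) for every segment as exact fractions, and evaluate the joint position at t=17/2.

Δ: Δ0=-7/2, Δ1=1/3, Δ2=3/2, Δ3=-1
row 1: diag=10, rhs=23; c'=3/10, d'=23/10
row 2: denom=10−3·3/10=91/10; d'=(7−3·23/10)/(91/10)=1/91
row 3: denom=10−2·20/91=870/91; d'=(-15−2·1/91)/(870/91)=-1367/870
back: M3=-1367/870
back: M2=1/91−20/91·-1367/870=31/87
back: M1=23/10−3/10·31/87=318/145
M: M0=0, M1=318/145, M2=31/87, M3=-1367/870, M4=0
seg 0: a=2, c=M0/2=0, d=(M1−M0)/(6·2)=53/290, b=Δ0−h0·(2M0+M1)/6=-1227/290
seg 1: a=-5, c=M1/2=159/145, d=(M2−M1)/(6·3)=-799/7830, b=Δ1−h1·(2M1+M2)/6=-591/290
seg 2: a=-4, c=M2/2=31/174, d=(M3−M2)/(6·2)=-559/3480, b=Δ2−h2·(2M2+M3)/6=259/145
seg 3: a=-1, c=M3/2=-1367/1740, d=(M4−M3)/(6·3)=1367/15660, b=Δ3−h3·(2M3+M4)/6=497/870
t_q=17/2 → seg 3, τ=3/2; S=-1+497/870·τ+-1367/1740·τ²+1367/15660·τ³=-7499/4640

  seg 0: a=2 b=-1227/290 c=0 d=53/290
  seg 1: a=-5 b=-591/290 c=159/145 d=-799/7830
  seg 2: a=-4 b=259/145 c=31/174 d=-559/3480
  seg 3: a=-1 b=497/870 c=-1367/1740 d=1367/15660
S(17/2) = -7499/4640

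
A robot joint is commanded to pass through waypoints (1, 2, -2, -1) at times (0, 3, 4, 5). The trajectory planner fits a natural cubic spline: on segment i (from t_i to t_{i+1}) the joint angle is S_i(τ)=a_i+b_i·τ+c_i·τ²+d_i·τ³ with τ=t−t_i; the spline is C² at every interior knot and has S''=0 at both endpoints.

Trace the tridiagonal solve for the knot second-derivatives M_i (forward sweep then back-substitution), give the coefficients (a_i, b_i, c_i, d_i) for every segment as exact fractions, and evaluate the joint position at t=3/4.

Δ: Δ0=1/3, Δ1=-4, Δ2=1
row 1: diag=8, rhs=-26; c'=1/8, d'=-13/4
row 2: denom=4−1·1/8=31/8; d'=(30−1·-13/4)/(31/8)=266/31
back: M2=266/31
back: M1=-13/4−1/8·266/31=-134/31
M: M0=0, M1=-134/31, M2=266/31, M3=0
seg 0: a=1, c=M0/2=0, d=(M1−M0)/(6·3)=-67/279, b=Δ0−h0·(2M0+M1)/6=232/93
seg 1: a=2, c=M1/2=-67/31, d=(M2−M1)/(6·1)=200/93, b=Δ1−h1·(2M1+M2)/6=-371/93
seg 2: a=-2, c=M2/2=133/31, d=(M3−M2)/(6·1)=-133/93, b=Δ2−h2·(2M2+M3)/6=-173/93
t_q=3/4 → seg 0, τ=3/4; S=1+232/93·τ+0·τ²+-67/279·τ³=5495/1984

  seg 0: a=1 b=232/93 c=0 d=-67/279
  seg 1: a=2 b=-371/93 c=-67/31 d=200/93
  seg 2: a=-2 b=-173/93 c=133/31 d=-133/93
S(3/4) = 5495/1984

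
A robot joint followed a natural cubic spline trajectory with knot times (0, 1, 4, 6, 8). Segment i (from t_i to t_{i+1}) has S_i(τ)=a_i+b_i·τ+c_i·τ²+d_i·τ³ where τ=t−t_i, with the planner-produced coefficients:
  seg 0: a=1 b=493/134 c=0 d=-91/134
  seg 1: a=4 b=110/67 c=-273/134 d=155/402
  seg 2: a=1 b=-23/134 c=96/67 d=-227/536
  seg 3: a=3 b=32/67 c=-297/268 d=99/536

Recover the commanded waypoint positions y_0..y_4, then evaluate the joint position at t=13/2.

y_0=1 y_1=4 y_2=1 y_3=3 y_4=1
S(13/2) = 12799/4288

y_0 = S_0(0) = a_0 = 1
y_1 = S_1(0) = a_1 = 4
y_2 = S_2(0) = a_2 = 1
y_3 = S_3(0) = a_3 = 3
y_4 = S_3(2) = 1
t_q=13/2 is in segment 3 (τ=1/2); S_3(τ)=12799/4288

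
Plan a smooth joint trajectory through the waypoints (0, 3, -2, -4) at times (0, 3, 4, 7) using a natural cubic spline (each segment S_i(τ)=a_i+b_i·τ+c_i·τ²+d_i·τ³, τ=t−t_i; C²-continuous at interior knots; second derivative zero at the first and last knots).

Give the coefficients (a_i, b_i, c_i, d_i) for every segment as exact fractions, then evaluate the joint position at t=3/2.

  seg 0: a=0 b=220/63 c=0 d=-157/567
  seg 1: a=3 b=-251/63 c=-157/63 d=31/21
  seg 2: a=-2 b=-286/63 c=122/63 d=-122/567
S(3/2) = 241/56

Δ: Δ0=1, Δ1=-5, Δ2=-2/3
row 1: diag=8, rhs=-36; c'=1/8, d'=-9/2
row 2: denom=8−1·1/8=63/8; d'=(26−1·-9/2)/(63/8)=244/63
back: M2=244/63
back: M1=-9/2−1/8·244/63=-314/63
M: M0=0, M1=-314/63, M2=244/63, M3=0
seg 0: a=0, c=M0/2=0, d=(M1−M0)/(6·3)=-157/567, b=Δ0−h0·(2M0+M1)/6=220/63
seg 1: a=3, c=M1/2=-157/63, d=(M2−M1)/(6·1)=31/21, b=Δ1−h1·(2M1+M2)/6=-251/63
seg 2: a=-2, c=M2/2=122/63, d=(M3−M2)/(6·3)=-122/567, b=Δ2−h2·(2M2+M3)/6=-286/63
t_q=3/2 → seg 0, τ=3/2; S=0+220/63·τ+0·τ²+-157/567·τ³=241/56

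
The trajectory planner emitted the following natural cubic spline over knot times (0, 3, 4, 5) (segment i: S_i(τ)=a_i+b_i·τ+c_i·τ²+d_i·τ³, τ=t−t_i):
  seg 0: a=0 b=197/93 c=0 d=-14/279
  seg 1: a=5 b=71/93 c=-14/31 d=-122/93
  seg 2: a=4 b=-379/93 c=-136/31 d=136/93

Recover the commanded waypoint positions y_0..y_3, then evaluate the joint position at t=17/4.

y_0=0 y_1=5 y_2=4 y_3=-3
S(17/4) = 677/248

y_0 = S_0(0) = a_0 = 0
y_1 = S_1(0) = a_1 = 5
y_2 = S_2(0) = a_2 = 4
y_3 = S_2(1) = -3
t_q=17/4 is in segment 2 (τ=1/4); S_2(τ)=677/248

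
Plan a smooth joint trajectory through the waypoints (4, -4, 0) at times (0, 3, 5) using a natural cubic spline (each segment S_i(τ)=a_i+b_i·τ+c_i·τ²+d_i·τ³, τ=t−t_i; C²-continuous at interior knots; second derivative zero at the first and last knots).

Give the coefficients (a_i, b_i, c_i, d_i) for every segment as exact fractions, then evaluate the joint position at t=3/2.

  seg 0: a=4 b=-61/15 c=0 d=7/45
  seg 1: a=-4 b=2/15 c=7/5 d=-7/30
S(3/2) = -63/40

Δ: Δ0=-8/3, Δ1=2
row 1: diag=10, rhs=28; c'=1/5, d'=14/5
back: M1=14/5
M: M0=0, M1=14/5, M2=0
seg 0: a=4, c=M0/2=0, d=(M1−M0)/(6·3)=7/45, b=Δ0−h0·(2M0+M1)/6=-61/15
seg 1: a=-4, c=M1/2=7/5, d=(M2−M1)/(6·2)=-7/30, b=Δ1−h1·(2M1+M2)/6=2/15
t_q=3/2 → seg 0, τ=3/2; S=4+-61/15·τ+0·τ²+7/45·τ³=-63/40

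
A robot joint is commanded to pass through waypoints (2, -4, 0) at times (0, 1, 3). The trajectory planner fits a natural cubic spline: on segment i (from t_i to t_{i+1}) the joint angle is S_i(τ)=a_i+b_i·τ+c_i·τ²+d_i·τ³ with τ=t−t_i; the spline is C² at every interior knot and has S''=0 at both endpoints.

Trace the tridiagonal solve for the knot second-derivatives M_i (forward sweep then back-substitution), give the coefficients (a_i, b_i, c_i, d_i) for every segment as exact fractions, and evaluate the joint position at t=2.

  seg 0: a=2 b=-22/3 c=0 d=4/3
  seg 1: a=-4 b=-10/3 c=4 d=-2/3
S(2) = -4

Δ: Δ0=-6, Δ1=2
row 1: diag=6, rhs=48; c'=1/3, d'=8
back: M1=8
M: M0=0, M1=8, M2=0
seg 0: a=2, c=M0/2=0, d=(M1−M0)/(6·1)=4/3, b=Δ0−h0·(2M0+M1)/6=-22/3
seg 1: a=-4, c=M1/2=4, d=(M2−M1)/(6·2)=-2/3, b=Δ1−h1·(2M1+M2)/6=-10/3
t_q=2 → seg 1, τ=1; S=-4+-10/3·τ+4·τ²+-2/3·τ³=-4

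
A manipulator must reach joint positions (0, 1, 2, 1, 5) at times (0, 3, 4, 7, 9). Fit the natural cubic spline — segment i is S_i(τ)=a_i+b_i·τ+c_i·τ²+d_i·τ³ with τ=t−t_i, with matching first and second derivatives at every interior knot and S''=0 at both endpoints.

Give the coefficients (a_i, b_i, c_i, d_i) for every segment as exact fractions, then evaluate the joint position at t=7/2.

  seg 0: a=0 b=-17/558 c=0 d=203/5022
  seg 1: a=1 b=296/279 c=203/558 d=-79/186
  seg 2: a=2 b=287/558 c=-254/279 d=1051/5022
  seg 3: a=1 b=196/279 c=181/186 d=-181/1116
S(7/2) = 7001/4464

Δ: Δ0=1/3, Δ1=1, Δ2=-1/3, Δ3=2
row 1: diag=8, rhs=4; c'=1/8, d'=1/2
row 2: denom=8−1·1/8=63/8; d'=(-8−1·1/2)/(63/8)=-68/63
row 3: denom=10−3·8/21=62/7; d'=(14−3·-68/63)/(62/7)=181/93
back: M3=181/93
back: M2=-68/63−8/21·181/93=-508/279
back: M1=1/2−1/8·-508/279=203/279
M: M0=0, M1=203/279, M2=-508/279, M3=181/93, M4=0
seg 0: a=0, c=M0/2=0, d=(M1−M0)/(6·3)=203/5022, b=Δ0−h0·(2M0+M1)/6=-17/558
seg 1: a=1, c=M1/2=203/558, d=(M2−M1)/(6·1)=-79/186, b=Δ1−h1·(2M1+M2)/6=296/279
seg 2: a=2, c=M2/2=-254/279, d=(M3−M2)/(6·3)=1051/5022, b=Δ2−h2·(2M2+M3)/6=287/558
seg 3: a=1, c=M3/2=181/186, d=(M4−M3)/(6·2)=-181/1116, b=Δ3−h3·(2M3+M4)/6=196/279
t_q=7/2 → seg 1, τ=1/2; S=1+296/279·τ+203/558·τ²+-79/186·τ³=7001/4464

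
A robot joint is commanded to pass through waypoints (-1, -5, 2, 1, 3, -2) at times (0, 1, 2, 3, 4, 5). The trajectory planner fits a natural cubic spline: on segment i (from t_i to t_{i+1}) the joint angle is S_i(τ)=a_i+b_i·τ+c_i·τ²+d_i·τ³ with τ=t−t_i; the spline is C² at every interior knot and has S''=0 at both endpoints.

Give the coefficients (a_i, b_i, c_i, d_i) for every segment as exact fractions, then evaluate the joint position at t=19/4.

  seg 0: a=-1 b=-1591/209 c=0 d=755/209
  seg 1: a=-5 b=674/209 c=2265/209 d=-1476/209
  seg 2: a=2 b=776/209 c=-2163/209 d=62/11
  seg 3: a=1 b=-16/209 c=1371/209 d=-937/209
  seg 4: a=3 b=-85/209 c=-1440/209 d=480/209
S(19/4) = -177/836

Δ: Δ0=-4, Δ1=7, Δ2=-1, Δ3=2, Δ4=-5
row 1: diag=4, rhs=66; c'=1/4, d'=33/2
row 2: denom=4−1·1/4=15/4; d'=(-48−1·33/2)/(15/4)=-86/5
row 3: denom=4−1·4/15=56/15; d'=(18−1·-86/5)/(56/15)=66/7
row 4: denom=4−1·15/56=209/56; d'=(-42−1·66/7)/(209/56)=-2880/209
back: M4=-2880/209
back: M3=66/7−15/56·-2880/209=2742/209
back: M2=-86/5−4/15·2742/209=-4326/209
back: M1=33/2−1/4·-4326/209=4530/209
M: M0=0, M1=4530/209, M2=-4326/209, M3=2742/209, M4=-2880/209, M5=0
seg 0: a=-1, c=M0/2=0, d=(M1−M0)/(6·1)=755/209, b=Δ0−h0·(2M0+M1)/6=-1591/209
seg 1: a=-5, c=M1/2=2265/209, d=(M2−M1)/(6·1)=-1476/209, b=Δ1−h1·(2M1+M2)/6=674/209
seg 2: a=2, c=M2/2=-2163/209, d=(M3−M2)/(6·1)=62/11, b=Δ2−h2·(2M2+M3)/6=776/209
seg 3: a=1, c=M3/2=1371/209, d=(M4−M3)/(6·1)=-937/209, b=Δ3−h3·(2M3+M4)/6=-16/209
seg 4: a=3, c=M4/2=-1440/209, d=(M5−M4)/(6·1)=480/209, b=Δ4−h4·(2M4+M5)/6=-85/209
t_q=19/4 → seg 4, τ=3/4; S=3+-85/209·τ+-1440/209·τ²+480/209·τ³=-177/836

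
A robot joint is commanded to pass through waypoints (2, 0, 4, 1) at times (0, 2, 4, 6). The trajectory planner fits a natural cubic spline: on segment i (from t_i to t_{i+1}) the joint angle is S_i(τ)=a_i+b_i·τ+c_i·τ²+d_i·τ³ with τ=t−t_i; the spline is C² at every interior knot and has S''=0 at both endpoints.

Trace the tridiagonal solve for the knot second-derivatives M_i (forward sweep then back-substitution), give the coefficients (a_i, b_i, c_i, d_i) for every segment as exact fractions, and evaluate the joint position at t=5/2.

Δ: Δ0=-1, Δ1=2, Δ2=-3/2
row 1: diag=8, rhs=18; c'=1/4, d'=9/4
row 2: denom=8−2·1/4=15/2; d'=(-21−2·9/4)/(15/2)=-17/5
back: M2=-17/5
back: M1=9/4−1/4·-17/5=31/10
M: M0=0, M1=31/10, M2=-17/5, M3=0
seg 0: a=2, c=M0/2=0, d=(M1−M0)/(6·2)=31/120, b=Δ0−h0·(2M0+M1)/6=-61/30
seg 1: a=0, c=M1/2=31/20, d=(M2−M1)/(6·2)=-13/24, b=Δ1−h1·(2M1+M2)/6=16/15
seg 2: a=4, c=M2/2=-17/10, d=(M3−M2)/(6·2)=17/60, b=Δ2−h2·(2M2+M3)/6=23/30
t_q=5/2 → seg 1, τ=1/2; S=0+16/15·τ+31/20·τ²+-13/24·τ³=273/320

  seg 0: a=2 b=-61/30 c=0 d=31/120
  seg 1: a=0 b=16/15 c=31/20 d=-13/24
  seg 2: a=4 b=23/30 c=-17/10 d=17/60
S(5/2) = 273/320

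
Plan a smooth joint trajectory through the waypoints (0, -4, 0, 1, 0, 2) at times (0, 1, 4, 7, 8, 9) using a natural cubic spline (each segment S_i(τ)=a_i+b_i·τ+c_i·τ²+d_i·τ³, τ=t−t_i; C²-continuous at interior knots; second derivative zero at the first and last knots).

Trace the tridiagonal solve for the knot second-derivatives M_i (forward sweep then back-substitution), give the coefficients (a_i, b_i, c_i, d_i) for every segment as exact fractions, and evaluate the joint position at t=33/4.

  seg 0: a=0 b=-11446/2409 c=0 d=1810/2409
  seg 1: a=-4 b=-6016/2409 c=1810/803 d=-214/657
  seg 2: a=0 b=5378/2409 c=-544/803 d=107/7227
  seg 3: a=1 b=-3451/2409 c=-437/803 d=2353/2409
  seg 4: a=0 b=986/2409 c=1916/803 d=-1916/2409
S(33/4) = 3071/12848

Δ: Δ0=-4, Δ1=4/3, Δ2=1/3, Δ3=-1, Δ4=2
row 1: diag=8, rhs=32; c'=3/8, d'=4
row 2: denom=12−3·3/8=87/8; d'=(-6−3·4)/(87/8)=-48/29
row 3: denom=8−3·8/29=208/29; d'=(-8−3·-48/29)/(208/29)=-11/26
row 4: denom=4−1·29/208=803/208; d'=(18−1·-11/26)/(803/208)=3832/803
back: M4=3832/803
back: M3=-11/26−29/208·3832/803=-874/803
back: M2=-48/29−8/29·-874/803=-1088/803
back: M1=4−3/8·-1088/803=3620/803
M: M0=0, M1=3620/803, M2=-1088/803, M3=-874/803, M4=3832/803, M5=0
seg 0: a=0, c=M0/2=0, d=(M1−M0)/(6·1)=1810/2409, b=Δ0−h0·(2M0+M1)/6=-11446/2409
seg 1: a=-4, c=M1/2=1810/803, d=(M2−M1)/(6·3)=-214/657, b=Δ1−h1·(2M1+M2)/6=-6016/2409
seg 2: a=0, c=M2/2=-544/803, d=(M3−M2)/(6·3)=107/7227, b=Δ2−h2·(2M2+M3)/6=5378/2409
seg 3: a=1, c=M3/2=-437/803, d=(M4−M3)/(6·1)=2353/2409, b=Δ3−h3·(2M3+M4)/6=-3451/2409
seg 4: a=0, c=M4/2=1916/803, d=(M5−M4)/(6·1)=-1916/2409, b=Δ4−h4·(2M4+M5)/6=986/2409
t_q=33/4 → seg 4, τ=1/4; S=0+986/2409·τ+1916/803·τ²+-1916/2409·τ³=3071/12848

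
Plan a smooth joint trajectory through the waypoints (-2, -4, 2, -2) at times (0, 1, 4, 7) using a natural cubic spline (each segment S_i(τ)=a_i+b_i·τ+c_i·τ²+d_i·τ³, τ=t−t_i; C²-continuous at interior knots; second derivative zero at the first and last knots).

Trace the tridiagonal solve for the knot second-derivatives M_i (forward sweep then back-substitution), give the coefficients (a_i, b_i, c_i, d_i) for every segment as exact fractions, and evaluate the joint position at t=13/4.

  seg 0: a=-2 b=-8/3 c=0 d=2/3
  seg 1: a=-4 b=-2/3 c=2 d=-10/27
  seg 2: a=2 b=4/3 c=-4/3 d=4/27
S(13/4) = 13/32

Δ: Δ0=-2, Δ1=2, Δ2=-4/3
row 1: diag=8, rhs=24; c'=3/8, d'=3
row 2: denom=12−3·3/8=87/8; d'=(-20−3·3)/(87/8)=-8/3
back: M2=-8/3
back: M1=3−3/8·-8/3=4
M: M0=0, M1=4, M2=-8/3, M3=0
seg 0: a=-2, c=M0/2=0, d=(M1−M0)/(6·1)=2/3, b=Δ0−h0·(2M0+M1)/6=-8/3
seg 1: a=-4, c=M1/2=2, d=(M2−M1)/(6·3)=-10/27, b=Δ1−h1·(2M1+M2)/6=-2/3
seg 2: a=2, c=M2/2=-4/3, d=(M3−M2)/(6·3)=4/27, b=Δ2−h2·(2M2+M3)/6=4/3
t_q=13/4 → seg 1, τ=9/4; S=-4+-2/3·τ+2·τ²+-10/27·τ³=13/32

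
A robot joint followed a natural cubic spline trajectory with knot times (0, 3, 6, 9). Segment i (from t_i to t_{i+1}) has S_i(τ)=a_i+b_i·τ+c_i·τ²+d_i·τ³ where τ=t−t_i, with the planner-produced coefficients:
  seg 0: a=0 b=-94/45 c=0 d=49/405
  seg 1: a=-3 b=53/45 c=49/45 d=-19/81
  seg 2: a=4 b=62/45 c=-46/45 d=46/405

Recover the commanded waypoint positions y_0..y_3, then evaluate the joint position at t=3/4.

y_0=0 y_1=-3 y_2=4 y_3=2
S(3/4) = -97/64

y_0 = S_0(0) = a_0 = 0
y_1 = S_1(0) = a_1 = -3
y_2 = S_2(0) = a_2 = 4
y_3 = S_2(3) = 2
t_q=3/4 is in segment 0 (τ=3/4); S_0(τ)=-97/64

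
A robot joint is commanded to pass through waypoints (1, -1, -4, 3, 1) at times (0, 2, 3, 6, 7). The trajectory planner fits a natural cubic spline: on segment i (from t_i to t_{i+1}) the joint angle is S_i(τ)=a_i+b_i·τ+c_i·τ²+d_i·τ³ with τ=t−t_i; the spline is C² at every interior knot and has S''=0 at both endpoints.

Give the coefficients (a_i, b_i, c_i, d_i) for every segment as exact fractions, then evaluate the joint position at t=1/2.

Δ: Δ0=-1, Δ1=-3, Δ2=7/3, Δ3=-2
row 1: diag=6, rhs=-12; c'=1/6, d'=-2
row 2: denom=8−1·1/6=47/6; d'=(32−1·-2)/(47/6)=204/47
row 3: denom=8−3·18/47=322/47; d'=(-26−3·204/47)/(322/47)=-131/23
back: M3=-131/23
back: M2=204/47−18/47·-131/23=150/23
back: M1=-2−1/6·150/23=-71/23
M: M0=0, M1=-71/23, M2=150/23, M3=-131/23, M4=0
seg 0: a=1, c=M0/2=0, d=(M1−M0)/(6·2)=-71/276, b=Δ0−h0·(2M0+M1)/6=2/69
seg 1: a=-1, c=M1/2=-71/46, d=(M2−M1)/(6·1)=221/138, b=Δ1−h1·(2M1+M2)/6=-211/69
seg 2: a=-4, c=M2/2=75/23, d=(M3−M2)/(6·3)=-281/414, b=Δ2−h2·(2M2+M3)/6=-185/138
seg 3: a=3, c=M3/2=-131/46, d=(M4−M3)/(6·1)=131/138, b=Δ3−h3·(2M3+M4)/6=-7/69
t_q=1/2 → seg 0, τ=1/2; S=1+2/69·τ+0·τ²+-71/276·τ³=723/736

  seg 0: a=1 b=2/69 c=0 d=-71/276
  seg 1: a=-1 b=-211/69 c=-71/46 d=221/138
  seg 2: a=-4 b=-185/138 c=75/23 d=-281/414
  seg 3: a=3 b=-7/69 c=-131/46 d=131/138
S(1/2) = 723/736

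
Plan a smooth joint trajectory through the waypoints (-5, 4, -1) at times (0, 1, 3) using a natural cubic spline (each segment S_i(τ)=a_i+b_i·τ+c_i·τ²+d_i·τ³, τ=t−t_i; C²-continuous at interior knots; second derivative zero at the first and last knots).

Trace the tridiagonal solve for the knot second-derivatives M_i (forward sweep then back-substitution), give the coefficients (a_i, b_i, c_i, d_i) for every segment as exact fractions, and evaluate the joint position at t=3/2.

  seg 0: a=-5 b=131/12 c=0 d=-23/12
  seg 1: a=4 b=31/6 c=-23/4 d=23/24
S(3/2) = 337/64

Δ: Δ0=9, Δ1=-5/2
row 1: diag=6, rhs=-69; c'=1/3, d'=-23/2
back: M1=-23/2
M: M0=0, M1=-23/2, M2=0
seg 0: a=-5, c=M0/2=0, d=(M1−M0)/(6·1)=-23/12, b=Δ0−h0·(2M0+M1)/6=131/12
seg 1: a=4, c=M1/2=-23/4, d=(M2−M1)/(6·2)=23/24, b=Δ1−h1·(2M1+M2)/6=31/6
t_q=3/2 → seg 1, τ=1/2; S=4+31/6·τ+-23/4·τ²+23/24·τ³=337/64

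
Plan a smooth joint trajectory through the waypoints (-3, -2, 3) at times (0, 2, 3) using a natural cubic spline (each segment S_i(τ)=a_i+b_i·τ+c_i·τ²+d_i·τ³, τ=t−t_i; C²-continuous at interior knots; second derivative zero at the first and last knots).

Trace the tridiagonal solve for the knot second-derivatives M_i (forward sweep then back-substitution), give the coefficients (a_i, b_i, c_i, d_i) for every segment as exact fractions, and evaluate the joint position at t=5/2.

  seg 0: a=-3 b=-1 c=0 d=3/8
  seg 1: a=-2 b=7/2 c=9/4 d=-3/4
S(5/2) = 7/32

Δ: Δ0=1/2, Δ1=5
row 1: diag=6, rhs=27; c'=1/6, d'=9/2
back: M1=9/2
M: M0=0, M1=9/2, M2=0
seg 0: a=-3, c=M0/2=0, d=(M1−M0)/(6·2)=3/8, b=Δ0−h0·(2M0+M1)/6=-1
seg 1: a=-2, c=M1/2=9/4, d=(M2−M1)/(6·1)=-3/4, b=Δ1−h1·(2M1+M2)/6=7/2
t_q=5/2 → seg 1, τ=1/2; S=-2+7/2·τ+9/4·τ²+-3/4·τ³=7/32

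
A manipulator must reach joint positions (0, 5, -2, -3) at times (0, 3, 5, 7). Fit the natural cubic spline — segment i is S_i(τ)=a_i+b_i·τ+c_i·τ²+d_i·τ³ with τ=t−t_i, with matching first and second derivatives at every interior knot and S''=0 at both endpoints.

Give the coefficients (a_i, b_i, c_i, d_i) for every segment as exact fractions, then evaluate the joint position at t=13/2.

Δ: Δ0=5/3, Δ1=-7/2, Δ2=-1/2
row 1: diag=10, rhs=-31; c'=1/5, d'=-31/10
row 2: denom=8−2·1/5=38/5; d'=(18−2·-31/10)/(38/5)=121/38
back: M2=121/38
back: M1=-31/10−1/5·121/38=-71/19
M: M0=0, M1=-71/19, M2=121/38, M3=0
seg 0: a=0, c=M0/2=0, d=(M1−M0)/(6·3)=-71/342, b=Δ0−h0·(2M0+M1)/6=403/114
seg 1: a=5, c=M1/2=-71/38, d=(M2−M1)/(6·2)=263/456, b=Δ1−h1·(2M1+M2)/6=-118/57
seg 2: a=-2, c=M2/2=121/76, d=(M3−M2)/(6·2)=-121/456, b=Δ2−h2·(2M2+M3)/6=-299/114
t_q=13/2 → seg 2, τ=3/2; S=-2+-299/114·τ+121/76·τ²+-121/456·τ³=-3949/1216

  seg 0: a=0 b=403/114 c=0 d=-71/342
  seg 1: a=5 b=-118/57 c=-71/38 d=263/456
  seg 2: a=-2 b=-299/114 c=121/76 d=-121/456
S(13/2) = -3949/1216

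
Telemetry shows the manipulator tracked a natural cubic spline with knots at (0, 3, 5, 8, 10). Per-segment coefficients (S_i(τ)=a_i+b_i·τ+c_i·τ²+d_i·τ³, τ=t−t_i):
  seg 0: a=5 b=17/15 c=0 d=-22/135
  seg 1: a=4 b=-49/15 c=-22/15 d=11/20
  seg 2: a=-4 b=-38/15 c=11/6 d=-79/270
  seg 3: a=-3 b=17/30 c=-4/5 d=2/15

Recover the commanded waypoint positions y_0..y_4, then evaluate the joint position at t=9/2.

y_0 = S_0(0) = a_0 = 5
y_1 = S_1(0) = a_1 = 4
y_2 = S_2(0) = a_2 = -4
y_3 = S_3(0) = a_3 = -3
y_4 = S_3(2) = -4
t_q=9/2 is in segment 1 (τ=3/2); S_1(τ)=-75/32

y_0=5 y_1=4 y_2=-4 y_3=-3 y_4=-4
S(9/2) = -75/32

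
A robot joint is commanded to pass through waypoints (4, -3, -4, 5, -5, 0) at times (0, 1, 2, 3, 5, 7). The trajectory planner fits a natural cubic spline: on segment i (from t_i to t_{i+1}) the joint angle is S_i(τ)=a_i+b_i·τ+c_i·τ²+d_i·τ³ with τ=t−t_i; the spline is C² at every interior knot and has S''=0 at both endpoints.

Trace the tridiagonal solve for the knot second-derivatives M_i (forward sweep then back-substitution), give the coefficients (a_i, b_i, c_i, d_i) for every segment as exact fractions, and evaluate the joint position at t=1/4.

  seg 0: a=4 b=-4837/628 c=0 d=441/628
  seg 1: a=-3 b=-1757/314 c=1323/628 d=1563/628
  seg 2: a=-4 b=3821/628 c=1503/157 d=-4181/628
  seg 3: a=5 b=1651/314 c=-6531/628 d=1655/628
  seg 4: a=-5 b=-1481/314 c=3399/628 d=-1133/1256
S(1/4) = 83817/40192

Δ: Δ0=-7, Δ1=-1, Δ2=9, Δ3=-5, Δ4=5/2
row 1: diag=4, rhs=36; c'=1/4, d'=9
row 2: denom=4−1·1/4=15/4; d'=(60−1·9)/(15/4)=68/5
row 3: denom=6−1·4/15=86/15; d'=(-84−1·68/5)/(86/15)=-732/43
row 4: denom=8−2·15/43=314/43; d'=(45−2·-732/43)/(314/43)=3399/314
back: M4=3399/314
back: M3=-732/43−15/43·3399/314=-6531/314
back: M2=68/5−4/15·-6531/314=3006/157
back: M1=9−1/4·3006/157=1323/314
M: M0=0, M1=1323/314, M2=3006/157, M3=-6531/314, M4=3399/314, M5=0
seg 0: a=4, c=M0/2=0, d=(M1−M0)/(6·1)=441/628, b=Δ0−h0·(2M0+M1)/6=-4837/628
seg 1: a=-3, c=M1/2=1323/628, d=(M2−M1)/(6·1)=1563/628, b=Δ1−h1·(2M1+M2)/6=-1757/314
seg 2: a=-4, c=M2/2=1503/157, d=(M3−M2)/(6·1)=-4181/628, b=Δ2−h2·(2M2+M3)/6=3821/628
seg 3: a=5, c=M3/2=-6531/628, d=(M4−M3)/(6·2)=1655/628, b=Δ3−h3·(2M3+M4)/6=1651/314
seg 4: a=-5, c=M4/2=3399/628, d=(M5−M4)/(6·2)=-1133/1256, b=Δ4−h4·(2M4+M5)/6=-1481/314
t_q=1/4 → seg 0, τ=1/4; S=4+-4837/628·τ+0·τ²+441/628·τ³=83817/40192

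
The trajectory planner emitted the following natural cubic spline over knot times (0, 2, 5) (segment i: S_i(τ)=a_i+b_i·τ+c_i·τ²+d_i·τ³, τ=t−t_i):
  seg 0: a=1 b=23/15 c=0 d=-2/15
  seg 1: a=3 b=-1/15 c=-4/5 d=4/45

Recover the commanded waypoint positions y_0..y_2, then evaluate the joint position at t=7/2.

y_0=1 y_1=3 y_2=-2
S(7/2) = 7/5

y_0 = S_0(0) = a_0 = 1
y_1 = S_1(0) = a_1 = 3
y_2 = S_1(3) = -2
t_q=7/2 is in segment 1 (τ=3/2); S_1(τ)=7/5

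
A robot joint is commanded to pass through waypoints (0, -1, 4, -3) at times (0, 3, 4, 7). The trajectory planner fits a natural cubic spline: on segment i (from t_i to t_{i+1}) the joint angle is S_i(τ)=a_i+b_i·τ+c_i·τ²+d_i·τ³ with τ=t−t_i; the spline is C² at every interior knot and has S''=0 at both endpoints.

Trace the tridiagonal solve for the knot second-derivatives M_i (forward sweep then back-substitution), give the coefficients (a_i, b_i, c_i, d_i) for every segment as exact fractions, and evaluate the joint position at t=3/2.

Δ: Δ0=-1/3, Δ1=5, Δ2=-7/3
row 1: diag=8, rhs=32; c'=1/8, d'=4
row 2: denom=8−1·1/8=63/8; d'=(-44−1·4)/(63/8)=-128/21
back: M2=-128/21
back: M1=4−1/8·-128/21=100/21
M: M0=0, M1=100/21, M2=-128/21, M3=0
seg 0: a=0, c=M0/2=0, d=(M1−M0)/(6·3)=50/189, b=Δ0−h0·(2M0+M1)/6=-19/7
seg 1: a=-1, c=M1/2=50/21, d=(M2−M1)/(6·1)=-38/21, b=Δ1−h1·(2M1+M2)/6=31/7
seg 2: a=4, c=M2/2=-64/21, d=(M3−M2)/(6·3)=64/189, b=Δ2−h2·(2M2+M3)/6=79/21
t_q=3/2 → seg 0, τ=3/2; S=0+-19/7·τ+0·τ²+50/189·τ³=-89/28

  seg 0: a=0 b=-19/7 c=0 d=50/189
  seg 1: a=-1 b=31/7 c=50/21 d=-38/21
  seg 2: a=4 b=79/21 c=-64/21 d=64/189
S(3/2) = -89/28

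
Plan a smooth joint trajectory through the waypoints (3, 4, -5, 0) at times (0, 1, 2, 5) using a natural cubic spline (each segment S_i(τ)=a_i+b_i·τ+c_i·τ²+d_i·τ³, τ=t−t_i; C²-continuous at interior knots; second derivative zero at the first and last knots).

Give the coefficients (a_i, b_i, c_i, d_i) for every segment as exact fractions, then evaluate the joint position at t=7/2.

Δ: Δ0=1, Δ1=-9, Δ2=5/3
row 1: diag=4, rhs=-60; c'=1/4, d'=-15
row 2: denom=8−1·1/4=31/4; d'=(64−1·-15)/(31/4)=316/31
back: M2=316/31
back: M1=-15−1/4·316/31=-544/31
M: M0=0, M1=-544/31, M2=316/31, M3=0
seg 0: a=3, c=M0/2=0, d=(M1−M0)/(6·1)=-272/93, b=Δ0−h0·(2M0+M1)/6=365/93
seg 1: a=4, c=M1/2=-272/31, d=(M2−M1)/(6·1)=430/93, b=Δ1−h1·(2M1+M2)/6=-451/93
seg 2: a=-5, c=M2/2=158/31, d=(M3−M2)/(6·3)=-158/279, b=Δ2−h2·(2M2+M3)/6=-793/93
t_q=7/2 → seg 2, τ=3/2; S=-5+-793/93·τ+158/31·τ²+-158/279·τ³=-1021/124

  seg 0: a=3 b=365/93 c=0 d=-272/93
  seg 1: a=4 b=-451/93 c=-272/31 d=430/93
  seg 2: a=-5 b=-793/93 c=158/31 d=-158/279
S(7/2) = -1021/124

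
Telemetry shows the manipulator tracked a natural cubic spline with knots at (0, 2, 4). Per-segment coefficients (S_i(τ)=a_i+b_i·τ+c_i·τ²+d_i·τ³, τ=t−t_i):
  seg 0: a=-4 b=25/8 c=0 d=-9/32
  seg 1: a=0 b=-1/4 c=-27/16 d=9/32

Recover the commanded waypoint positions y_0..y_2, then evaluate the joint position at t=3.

y_0 = S_0(0) = a_0 = -4
y_1 = S_1(0) = a_1 = 0
y_2 = S_1(2) = -5
t_q=3 is in segment 1 (τ=1); S_1(τ)=-53/32

y_0=-4 y_1=0 y_2=-5
S(3) = -53/32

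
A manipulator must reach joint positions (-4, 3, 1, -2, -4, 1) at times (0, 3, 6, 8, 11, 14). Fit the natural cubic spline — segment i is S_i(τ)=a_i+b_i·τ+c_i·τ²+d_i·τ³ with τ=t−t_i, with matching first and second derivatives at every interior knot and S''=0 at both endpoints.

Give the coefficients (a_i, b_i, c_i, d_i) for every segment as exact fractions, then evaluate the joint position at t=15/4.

Δ: Δ0=7/3, Δ1=-2/3, Δ2=-3/2, Δ3=-2/3, Δ4=5/3
row 1: diag=12, rhs=-18; c'=1/4, d'=-3/2
row 2: denom=10−3·1/4=37/4; d'=(-5−3·-3/2)/(37/4)=-2/37
row 3: denom=10−2·8/37=354/37; d'=(5−2·-2/37)/(354/37)=63/118
row 4: denom=12−3·37/118=1305/118; d'=(14−3·63/118)/(1305/118)=1463/1305
back: M4=1463/1305
back: M3=63/118−37/118·1463/1305=238/1305
back: M2=-2/37−8/37·238/1305=-122/1305
back: M1=-3/2−1/4·-122/1305=-1927/1305
M: M0=0, M1=-1927/1305, M2=-122/1305, M3=238/1305, M4=1463/1305, M5=0
seg 0: a=-4, c=M0/2=0, d=(M1−M0)/(6·3)=-1927/23490, b=Δ0−h0·(2M0+M1)/6=8017/2610
seg 1: a=3, c=M1/2=-1927/2610, d=(M2−M1)/(6·3)=361/4698, b=Δ1−h1·(2M1+M2)/6=1118/1305
seg 2: a=1, c=M2/2=-61/1305, d=(M3−M2)/(6·2)=2/87, b=Δ2−h2·(2M2+M3)/6=-3911/2610
seg 3: a=-2, c=M3/2=119/1305, d=(M4−M3)/(6·3)=245/4698, b=Δ3−h3·(2M3+M4)/6=-3679/2610
seg 4: a=-4, c=M4/2=1463/2610, d=(M5−M4)/(6·3)=-1463/23490, b=Δ4−h4·(2M4+M5)/6=712/1305
t_q=15/4 → seg 1, τ=3/4; S=3+1118/1305·τ+-1927/2610·τ²+361/4698·τ³=60499/18560

  seg 0: a=-4 b=8017/2610 c=0 d=-1927/23490
  seg 1: a=3 b=1118/1305 c=-1927/2610 d=361/4698
  seg 2: a=1 b=-3911/2610 c=-61/1305 d=2/87
  seg 3: a=-2 b=-3679/2610 c=119/1305 d=245/4698
  seg 4: a=-4 b=712/1305 c=1463/2610 d=-1463/23490
S(15/4) = 60499/18560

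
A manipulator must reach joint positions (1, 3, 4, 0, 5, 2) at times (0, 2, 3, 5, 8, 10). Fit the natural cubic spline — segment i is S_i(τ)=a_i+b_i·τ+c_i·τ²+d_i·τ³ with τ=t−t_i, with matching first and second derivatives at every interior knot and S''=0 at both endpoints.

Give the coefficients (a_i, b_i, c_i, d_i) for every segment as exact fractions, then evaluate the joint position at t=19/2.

  seg 0: a=1 b=6643/8835 c=0 d=548/8835
  seg 1: a=3 b=13219/8835 c=1096/2945 d=-7672/8835
  seg 2: a=4 b=-3221/8835 c=-6576/2945 d=25007/35340
  seg 3: a=0 b=-7112/8835 c=2371/1178 d=-21007/53010
  seg 4: a=5 b=10103/17670 c=-4576/2945 d=2288/8835
S(19/2) = 7623/2356

Δ: Δ0=1, Δ1=1, Δ2=-2, Δ3=5/3, Δ4=-3/2
row 1: diag=6, rhs=0; c'=1/6, d'=0
row 2: denom=6−1·1/6=35/6; d'=(-18−1·0)/(35/6)=-108/35
row 3: denom=10−2·12/35=326/35; d'=(22−2·-108/35)/(326/35)=493/163
row 4: denom=10−3·105/326=2945/326; d'=(-19−3·493/163)/(2945/326)=-9152/2945
back: M4=-9152/2945
back: M3=493/163−105/326·-9152/2945=2371/589
back: M2=-108/35−12/35·2371/589=-13152/2945
back: M1=0−1/6·-13152/2945=2192/2945
M: M0=0, M1=2192/2945, M2=-13152/2945, M3=2371/589, M4=-9152/2945, M5=0
seg 0: a=1, c=M0/2=0, d=(M1−M0)/(6·2)=548/8835, b=Δ0−h0·(2M0+M1)/6=6643/8835
seg 1: a=3, c=M1/2=1096/2945, d=(M2−M1)/(6·1)=-7672/8835, b=Δ1−h1·(2M1+M2)/6=13219/8835
seg 2: a=4, c=M2/2=-6576/2945, d=(M3−M2)/(6·2)=25007/35340, b=Δ2−h2·(2M2+M3)/6=-3221/8835
seg 3: a=0, c=M3/2=2371/1178, d=(M4−M3)/(6·3)=-21007/53010, b=Δ3−h3·(2M3+M4)/6=-7112/8835
seg 4: a=5, c=M4/2=-4576/2945, d=(M5−M4)/(6·2)=2288/8835, b=Δ4−h4·(2M4+M5)/6=10103/17670
t_q=19/2 → seg 4, τ=3/2; S=5+10103/17670·τ+-4576/2945·τ²+2288/8835·τ³=7623/2356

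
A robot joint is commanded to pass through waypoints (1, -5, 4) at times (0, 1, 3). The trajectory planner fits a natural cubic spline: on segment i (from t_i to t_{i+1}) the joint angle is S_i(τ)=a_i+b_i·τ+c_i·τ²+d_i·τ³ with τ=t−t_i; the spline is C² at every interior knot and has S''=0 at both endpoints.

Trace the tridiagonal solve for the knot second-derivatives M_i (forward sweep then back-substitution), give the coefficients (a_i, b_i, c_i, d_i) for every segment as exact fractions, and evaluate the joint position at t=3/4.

Δ: Δ0=-6, Δ1=9/2
row 1: diag=6, rhs=63; c'=1/3, d'=21/2
back: M1=21/2
M: M0=0, M1=21/2, M2=0
seg 0: a=1, c=M0/2=0, d=(M1−M0)/(6·1)=7/4, b=Δ0−h0·(2M0+M1)/6=-31/4
seg 1: a=-5, c=M1/2=21/4, d=(M2−M1)/(6·2)=-7/8, b=Δ1−h1·(2M1+M2)/6=-5/2
t_q=3/4 → seg 0, τ=3/4; S=1+-31/4·τ+0·τ²+7/4·τ³=-1043/256

  seg 0: a=1 b=-31/4 c=0 d=7/4
  seg 1: a=-5 b=-5/2 c=21/4 d=-7/8
S(3/4) = -1043/256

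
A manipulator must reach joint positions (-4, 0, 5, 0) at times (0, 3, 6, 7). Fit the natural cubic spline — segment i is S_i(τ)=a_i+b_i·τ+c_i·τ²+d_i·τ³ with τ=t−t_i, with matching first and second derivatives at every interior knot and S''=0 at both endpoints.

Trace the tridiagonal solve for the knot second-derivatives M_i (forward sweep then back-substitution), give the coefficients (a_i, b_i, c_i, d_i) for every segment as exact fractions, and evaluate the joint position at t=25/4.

  seg 0: a=-4 b=16/29 c=0 d=68/783
  seg 1: a=0 b=84/29 c=68/87 d=-311/783
  seg 2: a=5 b=-91/29 c=-81/29 d=27/29
S(25/4) = 7527/1856

Δ: Δ0=4/3, Δ1=5/3, Δ2=-5
row 1: diag=12, rhs=2; c'=1/4, d'=1/6
row 2: denom=8−3·1/4=29/4; d'=(-40−3·1/6)/(29/4)=-162/29
back: M2=-162/29
back: M1=1/6−1/4·-162/29=136/87
M: M0=0, M1=136/87, M2=-162/29, M3=0
seg 0: a=-4, c=M0/2=0, d=(M1−M0)/(6·3)=68/783, b=Δ0−h0·(2M0+M1)/6=16/29
seg 1: a=0, c=M1/2=68/87, d=(M2−M1)/(6·3)=-311/783, b=Δ1−h1·(2M1+M2)/6=84/29
seg 2: a=5, c=M2/2=-81/29, d=(M3−M2)/(6·1)=27/29, b=Δ2−h2·(2M2+M3)/6=-91/29
t_q=25/4 → seg 2, τ=1/4; S=5+-91/29·τ+-81/29·τ²+27/29·τ³=7527/1856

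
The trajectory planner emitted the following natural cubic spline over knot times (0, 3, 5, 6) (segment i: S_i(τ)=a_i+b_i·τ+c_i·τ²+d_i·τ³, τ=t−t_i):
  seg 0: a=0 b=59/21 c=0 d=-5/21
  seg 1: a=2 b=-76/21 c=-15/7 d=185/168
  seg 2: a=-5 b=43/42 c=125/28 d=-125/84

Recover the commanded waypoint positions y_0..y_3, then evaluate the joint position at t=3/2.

y_0 = S_0(0) = a_0 = 0
y_1 = S_1(0) = a_1 = 2
y_2 = S_2(0) = a_2 = -5
y_3 = S_2(1) = -1
t_q=3/2 is in segment 0 (τ=3/2); S_0(τ)=191/56

y_0=0 y_1=2 y_2=-5 y_3=-1
S(3/2) = 191/56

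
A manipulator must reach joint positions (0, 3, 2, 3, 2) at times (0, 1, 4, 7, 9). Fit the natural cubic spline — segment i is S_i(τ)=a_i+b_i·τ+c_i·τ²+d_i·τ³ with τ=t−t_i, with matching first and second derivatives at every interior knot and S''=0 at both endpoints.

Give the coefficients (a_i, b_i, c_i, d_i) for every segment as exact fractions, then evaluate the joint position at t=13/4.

  seg 0: a=0 b=1861/532 c=0 d=-265/532
  seg 1: a=3 b=533/266 c=-795/532 d=3425/14364
  seg 2: a=2 b=-279/532 c=260/399 d=-1751/14364
  seg 3: a=3 b=25/266 c=-237/532 d=79/1064
S(13/4) = 90543/34048

Δ: Δ0=3, Δ1=-1/3, Δ2=1/3, Δ3=-1/2
row 1: diag=8, rhs=-20; c'=3/8, d'=-5/2
row 2: denom=12−3·3/8=87/8; d'=(4−3·-5/2)/(87/8)=92/87
row 3: denom=10−3·8/29=266/29; d'=(-5−3·92/87)/(266/29)=-237/266
back: M3=-237/266
back: M2=92/87−8/29·-237/266=520/399
back: M1=-5/2−3/8·520/399=-795/266
M: M0=0, M1=-795/266, M2=520/399, M3=-237/266, M4=0
seg 0: a=0, c=M0/2=0, d=(M1−M0)/(6·1)=-265/532, b=Δ0−h0·(2M0+M1)/6=1861/532
seg 1: a=3, c=M1/2=-795/532, d=(M2−M1)/(6·3)=3425/14364, b=Δ1−h1·(2M1+M2)/6=533/266
seg 2: a=2, c=M2/2=260/399, d=(M3−M2)/(6·3)=-1751/14364, b=Δ2−h2·(2M2+M3)/6=-279/532
seg 3: a=3, c=M3/2=-237/532, d=(M4−M3)/(6·2)=79/1064, b=Δ3−h3·(2M3+M4)/6=25/266
t_q=13/4 → seg 1, τ=9/4; S=3+533/266·τ+-795/532·τ²+3425/14364·τ³=90543/34048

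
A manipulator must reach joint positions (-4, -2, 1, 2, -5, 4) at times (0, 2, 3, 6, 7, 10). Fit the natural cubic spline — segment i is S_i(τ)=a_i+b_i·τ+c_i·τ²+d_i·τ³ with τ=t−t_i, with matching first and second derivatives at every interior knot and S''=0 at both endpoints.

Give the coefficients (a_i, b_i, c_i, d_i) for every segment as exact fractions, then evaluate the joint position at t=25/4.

Δ: Δ0=1, Δ1=3, Δ2=1/3, Δ3=-7, Δ4=3
row 1: diag=6, rhs=12; c'=1/6, d'=2
row 2: denom=8−1·1/6=47/6; d'=(-16−1·2)/(47/6)=-108/47
row 3: denom=8−3·18/47=322/47; d'=(-44−3·-108/47)/(322/47)=-872/161
row 4: denom=8−1·47/322=2529/322; d'=(60−1·-872/161)/(2529/322)=21064/2529
back: M4=21064/2529
back: M3=-872/161−47/322·21064/2529=-16772/2529
back: M2=-108/47−18/47·-16772/2529=68/281
back: M1=2−1/6·68/281=1652/843
M: M0=0, M1=1652/843, M2=68/281, M3=-16772/2529, M4=21064/2529, M5=0
seg 0: a=-4, c=M0/2=0, d=(M1−M0)/(6·2)=413/2529, b=Δ0−h0·(2M0+M1)/6=877/2529
seg 1: a=-2, c=M1/2=826/843, d=(M2−M1)/(6·1)=-724/2529, b=Δ1−h1·(2M1+M2)/6=5833/2529
seg 2: a=1, c=M2/2=34/281, d=(M3−M2)/(6·3)=-8692/22761, b=Δ2−h2·(2M2+M3)/6=8617/2529
seg 3: a=2, c=M3/2=-8386/2529, d=(M4−M3)/(6·1)=2102/843, b=Δ3−h3·(2M3+M4)/6=-15623/2529
seg 4: a=-5, c=M4/2=10532/2529, d=(M5−M4)/(6·3)=-10532/22761, b=Δ4−h4·(2M4+M5)/6=-13477/2529
t_q=25/4 → seg 3, τ=1/4; S=2+-15623/2529·τ+-8386/2529·τ²+2102/843·τ³=7751/26976

  seg 0: a=-4 b=877/2529 c=0 d=413/2529
  seg 1: a=-2 b=5833/2529 c=826/843 d=-724/2529
  seg 2: a=1 b=8617/2529 c=34/281 d=-8692/22761
  seg 3: a=2 b=-15623/2529 c=-8386/2529 d=2102/843
  seg 4: a=-5 b=-13477/2529 c=10532/2529 d=-10532/22761
S(25/4) = 7751/26976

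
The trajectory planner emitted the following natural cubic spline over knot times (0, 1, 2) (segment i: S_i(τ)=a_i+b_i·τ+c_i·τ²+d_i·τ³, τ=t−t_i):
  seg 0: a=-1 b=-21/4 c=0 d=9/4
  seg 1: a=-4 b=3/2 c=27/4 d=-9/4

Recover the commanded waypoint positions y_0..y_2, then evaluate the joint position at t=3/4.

y_0=-1 y_1=-4 y_2=2
S(3/4) = -1021/256

y_0 = S_0(0) = a_0 = -1
y_1 = S_1(0) = a_1 = -4
y_2 = S_1(1) = 2
t_q=3/4 is in segment 0 (τ=3/4); S_0(τ)=-1021/256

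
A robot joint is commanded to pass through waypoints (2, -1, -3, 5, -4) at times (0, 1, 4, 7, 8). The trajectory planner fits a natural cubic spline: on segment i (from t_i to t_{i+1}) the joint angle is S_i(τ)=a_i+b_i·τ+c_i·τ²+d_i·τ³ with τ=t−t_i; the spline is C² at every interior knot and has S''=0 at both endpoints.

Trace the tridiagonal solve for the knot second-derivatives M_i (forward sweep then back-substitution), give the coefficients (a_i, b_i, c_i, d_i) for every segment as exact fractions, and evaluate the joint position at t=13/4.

  seg 0: a=2 b=-315/104 c=0 d=3/104
  seg 1: a=-1 b=-153/52 c=9/104 d=629/2808
  seg 2: a=-3 b=29/8 c=82/39 d=-2267/2808
  seg 3: a=5 b=-289/52 c=-537/104 d=179/104
S(13/4) = -30821/6656

Δ: Δ0=-3, Δ1=-2/3, Δ2=8/3, Δ3=-9
row 1: diag=8, rhs=14; c'=3/8, d'=7/4
row 2: denom=12−3·3/8=87/8; d'=(20−3·7/4)/(87/8)=118/87
row 3: denom=8−3·8/29=208/29; d'=(-70−3·118/87)/(208/29)=-537/52
back: M3=-537/52
back: M2=118/87−8/29·-537/52=164/39
back: M1=7/4−3/8·164/39=9/52
M: M0=0, M1=9/52, M2=164/39, M3=-537/52, M4=0
seg 0: a=2, c=M0/2=0, d=(M1−M0)/(6·1)=3/104, b=Δ0−h0·(2M0+M1)/6=-315/104
seg 1: a=-1, c=M1/2=9/104, d=(M2−M1)/(6·3)=629/2808, b=Δ1−h1·(2M1+M2)/6=-153/52
seg 2: a=-3, c=M2/2=82/39, d=(M3−M2)/(6·3)=-2267/2808, b=Δ2−h2·(2M2+M3)/6=29/8
seg 3: a=5, c=M3/2=-537/104, d=(M4−M3)/(6·1)=179/104, b=Δ3−h3·(2M3+M4)/6=-289/52
t_q=13/4 → seg 1, τ=9/4; S=-1+-153/52·τ+9/104·τ²+629/2808·τ³=-30821/6656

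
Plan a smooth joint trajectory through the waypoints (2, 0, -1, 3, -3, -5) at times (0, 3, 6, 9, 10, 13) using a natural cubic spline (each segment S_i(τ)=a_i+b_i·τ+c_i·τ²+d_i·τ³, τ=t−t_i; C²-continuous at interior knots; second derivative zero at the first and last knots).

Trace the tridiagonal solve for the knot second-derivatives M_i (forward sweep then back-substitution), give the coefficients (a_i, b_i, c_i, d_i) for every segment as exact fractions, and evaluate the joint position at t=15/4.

  seg 0: a=2 b=-115/283 c=0 d=-221/7641
  seg 1: a=0 b=-336/283 c=-221/849 d=1388/7641
  seg 2: a=-1 b=610/283 c=389/283 d=-4199/7641
  seg 3: a=3 b=-1255/283 c=-3032/849 d=1703/849
  seg 4: a=-3 b=-4720/849 c=2077/849 d=-2077/7641
S(15/4) = -1087/1132

Δ: Δ0=-2/3, Δ1=-1/3, Δ2=4/3, Δ3=-6, Δ4=-2/3
row 1: diag=12, rhs=2; c'=1/4, d'=1/6
row 2: denom=12−3·1/4=45/4; d'=(10−3·1/6)/(45/4)=38/45
row 3: denom=8−3·4/15=36/5; d'=(-44−3·38/45)/(36/5)=-349/54
row 4: denom=8−1·5/36=283/36; d'=(32−1·-349/54)/(283/36)=4154/849
back: M4=4154/849
back: M3=-349/54−5/36·4154/849=-6064/849
back: M2=38/45−4/15·-6064/849=778/283
back: M1=1/6−1/4·778/283=-442/849
M: M0=0, M1=-442/849, M2=778/283, M3=-6064/849, M4=4154/849, M5=0
seg 0: a=2, c=M0/2=0, d=(M1−M0)/(6·3)=-221/7641, b=Δ0−h0·(2M0+M1)/6=-115/283
seg 1: a=0, c=M1/2=-221/849, d=(M2−M1)/(6·3)=1388/7641, b=Δ1−h1·(2M1+M2)/6=-336/283
seg 2: a=-1, c=M2/2=389/283, d=(M3−M2)/(6·3)=-4199/7641, b=Δ2−h2·(2M2+M3)/6=610/283
seg 3: a=3, c=M3/2=-3032/849, d=(M4−M3)/(6·1)=1703/849, b=Δ3−h3·(2M3+M4)/6=-1255/283
seg 4: a=-3, c=M4/2=2077/849, d=(M5−M4)/(6·3)=-2077/7641, b=Δ4−h4·(2M4+M5)/6=-4720/849
t_q=15/4 → seg 1, τ=3/4; S=0+-336/283·τ+-221/849·τ²+1388/7641·τ³=-1087/1132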